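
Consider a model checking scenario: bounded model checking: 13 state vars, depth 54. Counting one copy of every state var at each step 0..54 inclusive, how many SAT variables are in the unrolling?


BMC unrolls to depth k, creating one copy of each state var for steps 0..k.
Step count = 54 + 1 = 55 (steps 0 through 54)
Vars per step = 13
Total = 13 * 55 = 715

715


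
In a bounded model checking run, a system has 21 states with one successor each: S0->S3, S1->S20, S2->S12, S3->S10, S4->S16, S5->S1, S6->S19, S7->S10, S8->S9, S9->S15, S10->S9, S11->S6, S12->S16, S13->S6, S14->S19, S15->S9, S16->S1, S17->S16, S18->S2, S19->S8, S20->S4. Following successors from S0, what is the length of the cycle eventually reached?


Trace from S0 until a state repeats:
  S0 -> S3 -> S10 -> S9 -> S15 -> S9
S9 first seen at step 3, revisited at step 5.
Cycle length = 5 - 3 = 2

2


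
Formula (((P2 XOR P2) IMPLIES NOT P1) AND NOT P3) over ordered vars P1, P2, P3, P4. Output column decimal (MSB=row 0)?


Formula: (((P2 XOR P2) IMPLIES NOT P1) AND NOT P3) over P1, P2, P3, P4 (16 rows)
Evaluate each row (bits = P1,P2,P3,P4, MSB first):
  row 0 [0000]: (((0 XOR 0) IMPLIES NOT 0) AND NOT 0) -> 1
  row 1 [0001]: (((0 XOR 0) IMPLIES NOT 0) AND NOT 0) -> 1
  row 2 [0010]: (((0 XOR 0) IMPLIES NOT 0) AND NOT 1) -> 0
  row 3 [0011]: (((0 XOR 0) IMPLIES NOT 0) AND NOT 1) -> 0
  row 4 [0100]: (((1 XOR 1) IMPLIES NOT 0) AND NOT 0) -> 1
  row 5 [0101]: (((1 XOR 1) IMPLIES NOT 0) AND NOT 0) -> 1
  row 6 [0110]: (((1 XOR 1) IMPLIES NOT 0) AND NOT 1) -> 0
  row 7 [0111]: (((1 XOR 1) IMPLIES NOT 0) AND NOT 1) -> 0
  row 8 [1000]: (((0 XOR 0) IMPLIES NOT 1) AND NOT 0) -> 1
  row 9 [1001]: (((0 XOR 0) IMPLIES NOT 1) AND NOT 0) -> 1
  row 10 [1010]: (((0 XOR 0) IMPLIES NOT 1) AND NOT 1) -> 0
  row 11 [1011]: (((0 XOR 0) IMPLIES NOT 1) AND NOT 1) -> 0
  row 12 [1100]: (((1 XOR 1) IMPLIES NOT 1) AND NOT 0) -> 1
  row 13 [1101]: (((1 XOR 1) IMPLIES NOT 1) AND NOT 0) -> 1
  row 14 [1110]: (((1 XOR 1) IMPLIES NOT 1) AND NOT 1) -> 0
  row 15 [1111]: (((1 XOR 1) IMPLIES NOT 1) AND NOT 1) -> 0
Full result column, 4 rows per line (P1,P2 fixed per line; P3,P4 runs 00..11 left to right):
  rows 0-3 [P1,P2=00]: 1100  = hex C
  rows 4-7 [P1,P2=01]: 1100  = hex C
  rows 8-11 [P1,P2=10]: 1100  = hex C
  rows 12-15 [P1,P2=11]: 1100  = hex C
Output column (row 0 .. row 15) = 1100110011001100
Output column grouped in 4s = 1100 1100 1100 1100 = 0xCCCC
Convert to decimal digit by digit (value = value*16 + digit):
  C -> 12
  12*16 + 12 (C) = 204
  204*16 + 12 (C) = 3276
  3276*16 + 12 (C) = 52428
Decimal = 52428

52428


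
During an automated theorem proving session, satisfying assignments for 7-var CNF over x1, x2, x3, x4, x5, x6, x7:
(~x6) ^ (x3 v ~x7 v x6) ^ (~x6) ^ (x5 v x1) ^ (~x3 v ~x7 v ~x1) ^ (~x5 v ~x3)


CNF with 6 clauses over 7 vars (128 assignments).
An assignment satisfies CNF iff every clause has >=1 true literal.
Check each row (bits = x1,x2,x3,x4,x5,x6,x7; clause T/F shown):
  row 0 [0000000]: clauses=TTTFTT -> 0
  row 1 [0000001]: clauses=TFTFTT -> 0
  row 2 [0000010]: clauses=FTFFTT -> 0
  row 3 [0000011]: clauses=FTFFTT -> 0
  row 4 [0000100]: clauses=TTTTTT -> 1
  (every remaining row is evaluated the same way; all 128 results are listed next)
Full result column, 8 rows per line (x1,x2,x3,x4 fixed per line; x5,x6,x7 runs 000..111 left to right):
  rows 0-7 [x1,x2,x3,x4=0000]: 00001000  (ones: 1)
  rows 8-15 [x1,x2,x3,x4=0001]: 00001000  (ones: 1)
  rows 16-23 [x1,x2,x3,x4=0010]: 00000000  (ones: 0)
  rows 24-31 [x1,x2,x3,x4=0011]: 00000000  (ones: 0)
  rows 32-39 [x1,x2,x3,x4=0100]: 00001000  (ones: 1)
  rows 40-47 [x1,x2,x3,x4=0101]: 00001000  (ones: 1)
  rows 48-55 [x1,x2,x3,x4=0110]: 00000000  (ones: 0)
  rows 56-63 [x1,x2,x3,x4=0111]: 00000000  (ones: 0)
  rows 64-71 [x1,x2,x3,x4=1000]: 10001000  (ones: 2)
  rows 72-79 [x1,x2,x3,x4=1001]: 10001000  (ones: 2)
  rows 80-87 [x1,x2,x3,x4=1010]: 10000000  (ones: 1)
  rows 88-95 [x1,x2,x3,x4=1011]: 10000000  (ones: 1)
  rows 96-103 [x1,x2,x3,x4=1100]: 10001000  (ones: 2)
  rows 104-111 [x1,x2,x3,x4=1101]: 10001000  (ones: 2)
  rows 112-119 [x1,x2,x3,x4=1110]: 10000000  (ones: 1)
  rows 120-127 [x1,x2,x3,x4=1111]: 10000000  (ones: 1)
Satisfying assignments = 1+1+0+0+1+1+0+0+2+2+1+1+2+2+1+1 = 16

16


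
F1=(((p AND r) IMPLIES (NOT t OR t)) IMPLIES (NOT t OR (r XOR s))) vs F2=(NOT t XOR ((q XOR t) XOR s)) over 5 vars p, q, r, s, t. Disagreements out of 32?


F1 = (((p AND r) IMPLIES (NOT t OR t)) IMPLIES (NOT t OR (r XOR s)))
F2 = (NOT t XOR ((q XOR t) XOR s))
Evaluate both on each of 32 rows (bits = p,q,r,s,t):
  row 0 [00000]: F1=1 F2=1 -> 0
  row 1 [00001]: F1=0 F2=1 (differ) -> 1
  row 2 [00010]: F1=1 F2=0 (differ) -> 1
  row 3 [00011]: F1=1 F2=0 (differ) -> 1
  row 4 [00100]: F1=1 F2=1 -> 0
  row 5 [00101]: F1=1 F2=1 -> 0
  row 6 [00110]: F1=1 F2=0 (differ) -> 1
  row 7 [00111]: F1=0 F2=0 -> 0
  row 8 [01000]: F1=1 F2=0 (differ) -> 1
  row 9 [01001]: F1=0 F2=0 -> 0
  row 10 [01010]: F1=1 F2=1 -> 0
  row 11 [01011]: F1=1 F2=1 -> 0
  row 12 [01100]: F1=1 F2=0 (differ) -> 1
  row 13 [01101]: F1=1 F2=0 (differ) -> 1
  row 14 [01110]: F1=1 F2=1 -> 0
  row 15 [01111]: F1=0 F2=1 (differ) -> 1
  row 16 [10000]: F1=1 F2=1 -> 0
  row 17 [10001]: F1=0 F2=1 (differ) -> 1
  row 18 [10010]: F1=1 F2=0 (differ) -> 1
  row 19 [10011]: F1=1 F2=0 (differ) -> 1
  row 20 [10100]: F1=1 F2=1 -> 0
  row 21 [10101]: F1=1 F2=1 -> 0
  row 22 [10110]: F1=1 F2=0 (differ) -> 1
  row 23 [10111]: F1=0 F2=0 -> 0
  row 24 [11000]: F1=1 F2=0 (differ) -> 1
  row 25 [11001]: F1=0 F2=0 -> 0
  row 26 [11010]: F1=1 F2=1 -> 0
  row 27 [11011]: F1=1 F2=1 -> 0
  row 28 [11100]: F1=1 F2=0 (differ) -> 1
  row 29 [11101]: F1=1 F2=0 (differ) -> 1
  row 30 [11110]: F1=1 F2=1 -> 0
  row 31 [11111]: F1=0 F2=1 (differ) -> 1
Full result column, 8 rows per line (p,q fixed per line; r,s,t runs 000..111 left to right):
  rows 0-7 [p,q=00]: 01110010  (ones: 4)
  rows 8-15 [p,q=01]: 10001101  (ones: 4)
  rows 16-23 [p,q=10]: 01110010  (ones: 4)
  rows 24-31 [p,q=11]: 10001101  (ones: 4)
Disagreements = 4+4+4+4 = 16

16


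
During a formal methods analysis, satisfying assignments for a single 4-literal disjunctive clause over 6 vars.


Step 1: Total=2^6=64
Step 2: Unsat when all 4 false: 2^2=4
Step 3: Sat=64-4=60

60


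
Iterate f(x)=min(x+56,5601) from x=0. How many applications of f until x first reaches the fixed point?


Step 1: x=0, cap=5601, increment=56
Step 2: x grows by 56 each step until capped at 5601; fixed point is x=5601
Step 3: iterations = ceil(5601/56) = 101

101


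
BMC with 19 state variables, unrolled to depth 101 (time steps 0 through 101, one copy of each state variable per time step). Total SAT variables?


BMC unrolls to depth k, creating one copy of each state var for steps 0..k.
Step count = 101 + 1 = 102 (steps 0 through 101)
Vars per step = 19
Total = 19 * 102 = 1938

1938


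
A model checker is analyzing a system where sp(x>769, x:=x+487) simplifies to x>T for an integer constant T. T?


Formula: sp(P, x:=E) = exists old_x. (x = E[old_x/x]) AND P[old_x/x] (old_x is the value of x before the assignment; eliminate old_x by solving x = E[old_x/x] for old_x)
Step 1: Precondition P: x>769, i.e. old_x > 769
Step 2: Assignment gives x = old_x + 487, so old_x = x - 487
Step 3: Substitute into P: x - 487 > 769
Step 4: Simplify: x > 769+487 = 1256

1256


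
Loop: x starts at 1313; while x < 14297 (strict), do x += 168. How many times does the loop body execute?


Step 1: x goes from 1313 toward 14297 by 168; the body runs while x<14297, so iterations = ceil((bound-start)/step)
Step 2: Distance=12984
Step 3: ceil(12984/168)=78

78


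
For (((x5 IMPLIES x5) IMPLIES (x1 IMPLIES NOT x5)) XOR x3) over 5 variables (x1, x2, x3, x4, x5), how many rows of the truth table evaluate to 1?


Formula: (((x5 IMPLIES x5) IMPLIES (x1 IMPLIES NOT x5)) XOR x3) over 5 vars (32 rows)
Evaluate each row (x1, x2, x3, x4, x5 as bits, MSB first):
  row 0 [00000]: (((0 IMPLIES 0) IMPLIES (0 IMPLIES NOT 0)) XOR 0) -> 1
  row 1 [00001]: (((1 IMPLIES 1) IMPLIES (0 IMPLIES NOT 1)) XOR 0) -> 1
  row 2 [00010]: (((0 IMPLIES 0) IMPLIES (0 IMPLIES NOT 0)) XOR 0) -> 1
  row 3 [00011]: (((1 IMPLIES 1) IMPLIES (0 IMPLIES NOT 1)) XOR 0) -> 1
  row 4 [00100]: (((0 IMPLIES 0) IMPLIES (0 IMPLIES NOT 0)) XOR 1) -> 0
  row 5 [00101]: (((1 IMPLIES 1) IMPLIES (0 IMPLIES NOT 1)) XOR 1) -> 0
  row 6 [00110]: (((0 IMPLIES 0) IMPLIES (0 IMPLIES NOT 0)) XOR 1) -> 0
  row 7 [00111]: (((1 IMPLIES 1) IMPLIES (0 IMPLIES NOT 1)) XOR 1) -> 0
  row 8 [01000]: (((0 IMPLIES 0) IMPLIES (0 IMPLIES NOT 0)) XOR 0) -> 1
  row 9 [01001]: (((1 IMPLIES 1) IMPLIES (0 IMPLIES NOT 1)) XOR 0) -> 1
  row 10 [01010]: (((0 IMPLIES 0) IMPLIES (0 IMPLIES NOT 0)) XOR 0) -> 1
  row 11 [01011]: (((1 IMPLIES 1) IMPLIES (0 IMPLIES NOT 1)) XOR 0) -> 1
  row 12 [01100]: (((0 IMPLIES 0) IMPLIES (0 IMPLIES NOT 0)) XOR 1) -> 0
  row 13 [01101]: (((1 IMPLIES 1) IMPLIES (0 IMPLIES NOT 1)) XOR 1) -> 0
  row 14 [01110]: (((0 IMPLIES 0) IMPLIES (0 IMPLIES NOT 0)) XOR 1) -> 0
  row 15 [01111]: (((1 IMPLIES 1) IMPLIES (0 IMPLIES NOT 1)) XOR 1) -> 0
  row 16 [10000]: (((0 IMPLIES 0) IMPLIES (1 IMPLIES NOT 0)) XOR 0) -> 1
  row 17 [10001]: (((1 IMPLIES 1) IMPLIES (1 IMPLIES NOT 1)) XOR 0) -> 0
  row 18 [10010]: (((0 IMPLIES 0) IMPLIES (1 IMPLIES NOT 0)) XOR 0) -> 1
  row 19 [10011]: (((1 IMPLIES 1) IMPLIES (1 IMPLIES NOT 1)) XOR 0) -> 0
  row 20 [10100]: (((0 IMPLIES 0) IMPLIES (1 IMPLIES NOT 0)) XOR 1) -> 0
  row 21 [10101]: (((1 IMPLIES 1) IMPLIES (1 IMPLIES NOT 1)) XOR 1) -> 1
  row 22 [10110]: (((0 IMPLIES 0) IMPLIES (1 IMPLIES NOT 0)) XOR 1) -> 0
  row 23 [10111]: (((1 IMPLIES 1) IMPLIES (1 IMPLIES NOT 1)) XOR 1) -> 1
  row 24 [11000]: (((0 IMPLIES 0) IMPLIES (1 IMPLIES NOT 0)) XOR 0) -> 1
  row 25 [11001]: (((1 IMPLIES 1) IMPLIES (1 IMPLIES NOT 1)) XOR 0) -> 0
  row 26 [11010]: (((0 IMPLIES 0) IMPLIES (1 IMPLIES NOT 0)) XOR 0) -> 1
  row 27 [11011]: (((1 IMPLIES 1) IMPLIES (1 IMPLIES NOT 1)) XOR 0) -> 0
  row 28 [11100]: (((0 IMPLIES 0) IMPLIES (1 IMPLIES NOT 0)) XOR 1) -> 0
  row 29 [11101]: (((1 IMPLIES 1) IMPLIES (1 IMPLIES NOT 1)) XOR 1) -> 1
  row 30 [11110]: (((0 IMPLIES 0) IMPLIES (1 IMPLIES NOT 0)) XOR 1) -> 0
  row 31 [11111]: (((1 IMPLIES 1) IMPLIES (1 IMPLIES NOT 1)) XOR 1) -> 1
Full result column, 8 rows per line (x1,x2 fixed per line; x3,x4,x5 runs 000..111 left to right):
  rows 0-7 [x1,x2=00]: 11110000  (ones: 4)
  rows 8-15 [x1,x2=01]: 11110000  (ones: 4)
  rows 16-23 [x1,x2=10]: 10100101  (ones: 4)
  rows 24-31 [x1,x2=11]: 10100101  (ones: 4)
Count of 1-rows = 4+4+4+4 = 16

16


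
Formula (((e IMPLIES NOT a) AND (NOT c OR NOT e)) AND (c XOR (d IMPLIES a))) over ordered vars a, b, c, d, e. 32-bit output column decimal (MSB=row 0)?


Formula: (((e IMPLIES NOT a) AND (NOT c OR NOT e)) AND (c XOR (d IMPLIES a))) over a, b, c, d, e (32 rows)
Evaluate each row (bits = a,b,c,d,e, MSB first):
  row 0 [00000]: (((0 IMPLIES NOT 0) AND (NOT 0 OR NOT 0)) AND (0 XOR (0 IMPLIES 0))) -> 1
  row 1 [00001]: (((1 IMPLIES NOT 0) AND (NOT 0 OR NOT 1)) AND (0 XOR (0 IMPLIES 0))) -> 1
  row 2 [00010]: (((0 IMPLIES NOT 0) AND (NOT 0 OR NOT 0)) AND (0 XOR (1 IMPLIES 0))) -> 0
  row 3 [00011]: (((1 IMPLIES NOT 0) AND (NOT 0 OR NOT 1)) AND (0 XOR (1 IMPLIES 0))) -> 0
  row 4 [00100]: (((0 IMPLIES NOT 0) AND (NOT 1 OR NOT 0)) AND (1 XOR (0 IMPLIES 0))) -> 0
  row 5 [00101]: (((1 IMPLIES NOT 0) AND (NOT 1 OR NOT 1)) AND (1 XOR (0 IMPLIES 0))) -> 0
  row 6 [00110]: (((0 IMPLIES NOT 0) AND (NOT 1 OR NOT 0)) AND (1 XOR (1 IMPLIES 0))) -> 1
  row 7 [00111]: (((1 IMPLIES NOT 0) AND (NOT 1 OR NOT 1)) AND (1 XOR (1 IMPLIES 0))) -> 0
  row 8 [01000]: (((0 IMPLIES NOT 0) AND (NOT 0 OR NOT 0)) AND (0 XOR (0 IMPLIES 0))) -> 1
  row 9 [01001]: (((1 IMPLIES NOT 0) AND (NOT 0 OR NOT 1)) AND (0 XOR (0 IMPLIES 0))) -> 1
  row 10 [01010]: (((0 IMPLIES NOT 0) AND (NOT 0 OR NOT 0)) AND (0 XOR (1 IMPLIES 0))) -> 0
  row 11 [01011]: (((1 IMPLIES NOT 0) AND (NOT 0 OR NOT 1)) AND (0 XOR (1 IMPLIES 0))) -> 0
  row 12 [01100]: (((0 IMPLIES NOT 0) AND (NOT 1 OR NOT 0)) AND (1 XOR (0 IMPLIES 0))) -> 0
  row 13 [01101]: (((1 IMPLIES NOT 0) AND (NOT 1 OR NOT 1)) AND (1 XOR (0 IMPLIES 0))) -> 0
  row 14 [01110]: (((0 IMPLIES NOT 0) AND (NOT 1 OR NOT 0)) AND (1 XOR (1 IMPLIES 0))) -> 1
  row 15 [01111]: (((1 IMPLIES NOT 0) AND (NOT 1 OR NOT 1)) AND (1 XOR (1 IMPLIES 0))) -> 0
  row 16 [10000]: (((0 IMPLIES NOT 1) AND (NOT 0 OR NOT 0)) AND (0 XOR (0 IMPLIES 1))) -> 1
  row 17 [10001]: (((1 IMPLIES NOT 1) AND (NOT 0 OR NOT 1)) AND (0 XOR (0 IMPLIES 1))) -> 0
  row 18 [10010]: (((0 IMPLIES NOT 1) AND (NOT 0 OR NOT 0)) AND (0 XOR (1 IMPLIES 1))) -> 1
  row 19 [10011]: (((1 IMPLIES NOT 1) AND (NOT 0 OR NOT 1)) AND (0 XOR (1 IMPLIES 1))) -> 0
  row 20 [10100]: (((0 IMPLIES NOT 1) AND (NOT 1 OR NOT 0)) AND (1 XOR (0 IMPLIES 1))) -> 0
  row 21 [10101]: (((1 IMPLIES NOT 1) AND (NOT 1 OR NOT 1)) AND (1 XOR (0 IMPLIES 1))) -> 0
  row 22 [10110]: (((0 IMPLIES NOT 1) AND (NOT 1 OR NOT 0)) AND (1 XOR (1 IMPLIES 1))) -> 0
  row 23 [10111]: (((1 IMPLIES NOT 1) AND (NOT 1 OR NOT 1)) AND (1 XOR (1 IMPLIES 1))) -> 0
  row 24 [11000]: (((0 IMPLIES NOT 1) AND (NOT 0 OR NOT 0)) AND (0 XOR (0 IMPLIES 1))) -> 1
  row 25 [11001]: (((1 IMPLIES NOT 1) AND (NOT 0 OR NOT 1)) AND (0 XOR (0 IMPLIES 1))) -> 0
  row 26 [11010]: (((0 IMPLIES NOT 1) AND (NOT 0 OR NOT 0)) AND (0 XOR (1 IMPLIES 1))) -> 1
  row 27 [11011]: (((1 IMPLIES NOT 1) AND (NOT 0 OR NOT 1)) AND (0 XOR (1 IMPLIES 1))) -> 0
  row 28 [11100]: (((0 IMPLIES NOT 1) AND (NOT 1 OR NOT 0)) AND (1 XOR (0 IMPLIES 1))) -> 0
  row 29 [11101]: (((1 IMPLIES NOT 1) AND (NOT 1 OR NOT 1)) AND (1 XOR (0 IMPLIES 1))) -> 0
  row 30 [11110]: (((0 IMPLIES NOT 1) AND (NOT 1 OR NOT 0)) AND (1 XOR (1 IMPLIES 1))) -> 0
  row 31 [11111]: (((1 IMPLIES NOT 1) AND (NOT 1 OR NOT 1)) AND (1 XOR (1 IMPLIES 1))) -> 0
Full result column, 4 rows per line (a,b,c fixed per line; d,e runs 00..11 left to right):
  rows 0-3 [a,b,c=000]: 1100  = hex C
  rows 4-7 [a,b,c=001]: 0010  = hex 2
  rows 8-11 [a,b,c=010]: 1100  = hex C
  rows 12-15 [a,b,c=011]: 0010  = hex 2
  rows 16-19 [a,b,c=100]: 1010  = hex A
  rows 20-23 [a,b,c=101]: 0000  = hex 0
  rows 24-27 [a,b,c=110]: 1010  = hex A
  rows 28-31 [a,b,c=111]: 0000  = hex 0
Output column (row 0 .. row 31) = 11000010110000101010000010100000
Output column grouped in 4s = 1100 0010 1100 0010 1010 0000 1010 0000 = 0xC2C2A0A0
Convert to decimal digit by digit (value = value*16 + digit):
  C -> 12
  12*16 + 2 = 194
  194*16 + 12 (C) = 3116
  3116*16 + 2 = 49858
  49858*16 + 10 (A) = 797738
  797738*16 + 0 = 12763808
  12763808*16 + 10 (A) = 204220938
  204220938*16 + 0 = 3267535008
Decimal = 3267535008

3267535008


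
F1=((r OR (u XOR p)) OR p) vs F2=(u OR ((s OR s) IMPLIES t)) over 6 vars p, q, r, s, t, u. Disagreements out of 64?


F1 = ((r OR (u XOR p)) OR p)
F2 = (u OR ((s OR s) IMPLIES t))
Evaluate both on each of 64 rows (bits = p,q,r,s,t,u):
  row 0 [000000]: F1=0 F2=1 (differ) -> 1
  row 1 [000001]: F1=1 F2=1 -> 0
  row 2 [000010]: F1=0 F2=1 (differ) -> 1
  row 3 [000011]: F1=1 F2=1 -> 0
  row 4 [000100]: F1=0 F2=0 -> 0
  (every remaining row is evaluated the same way; all 64 results are listed next)
Full result column, 8 rows per line (p,q,r fixed per line; s,t,u runs 000..111 left to right):
  rows 0-7 [p,q,r=000]: 10100010  (ones: 3)
  rows 8-15 [p,q,r=001]: 00001000  (ones: 1)
  rows 16-23 [p,q,r=010]: 10100010  (ones: 3)
  rows 24-31 [p,q,r=011]: 00001000  (ones: 1)
  rows 32-39 [p,q,r=100]: 00001000  (ones: 1)
  rows 40-47 [p,q,r=101]: 00001000  (ones: 1)
  rows 48-55 [p,q,r=110]: 00001000  (ones: 1)
  rows 56-63 [p,q,r=111]: 00001000  (ones: 1)
Disagreements = 3+1+3+1+1+1+1+1 = 12

12


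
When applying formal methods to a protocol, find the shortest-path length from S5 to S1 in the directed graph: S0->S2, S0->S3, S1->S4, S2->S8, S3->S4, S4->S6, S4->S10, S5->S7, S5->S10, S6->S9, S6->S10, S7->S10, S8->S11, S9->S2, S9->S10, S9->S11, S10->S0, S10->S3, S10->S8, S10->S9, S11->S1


BFS layer-by-layer from S5:
  dist 0: {S5}
  dist 1: {S7, S10}
  dist 2: {S0, S3, S8, S9}
  dist 3: {S2, S4, S11}
  dist 4: {S1, S6}
  -> S1 reached at distance 4
Shortest path length = 4

4


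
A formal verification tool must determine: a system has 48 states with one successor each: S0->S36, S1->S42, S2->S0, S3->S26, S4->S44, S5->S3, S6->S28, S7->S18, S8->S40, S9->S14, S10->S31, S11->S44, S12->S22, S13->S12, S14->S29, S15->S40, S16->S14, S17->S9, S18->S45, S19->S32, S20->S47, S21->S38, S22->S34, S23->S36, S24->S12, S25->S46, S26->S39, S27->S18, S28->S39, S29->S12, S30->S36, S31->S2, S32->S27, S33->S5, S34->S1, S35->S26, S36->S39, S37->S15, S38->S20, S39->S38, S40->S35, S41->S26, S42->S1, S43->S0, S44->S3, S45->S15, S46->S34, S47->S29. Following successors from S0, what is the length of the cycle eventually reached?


Trace from S0 until a state repeats:
  S0 -> S36 -> S39 -> S38 -> S20 -> S47 -> S29 -> S12 -> S22 -> S34 -> S1 -> S42 -> S1
S1 first seen at step 10, revisited at step 12.
Cycle length = 12 - 10 = 2

2


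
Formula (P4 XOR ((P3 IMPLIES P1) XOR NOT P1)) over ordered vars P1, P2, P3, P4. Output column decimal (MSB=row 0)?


Formula: (P4 XOR ((P3 IMPLIES P1) XOR NOT P1)) over P1, P2, P3, P4 (16 rows)
Evaluate each row (bits = P1,P2,P3,P4, MSB first):
  row 0 [0000]: (0 XOR ((0 IMPLIES 0) XOR NOT 0)) -> 0
  row 1 [0001]: (1 XOR ((0 IMPLIES 0) XOR NOT 0)) -> 1
  row 2 [0010]: (0 XOR ((1 IMPLIES 0) XOR NOT 0)) -> 1
  row 3 [0011]: (1 XOR ((1 IMPLIES 0) XOR NOT 0)) -> 0
  row 4 [0100]: (0 XOR ((0 IMPLIES 0) XOR NOT 0)) -> 0
  row 5 [0101]: (1 XOR ((0 IMPLIES 0) XOR NOT 0)) -> 1
  row 6 [0110]: (0 XOR ((1 IMPLIES 0) XOR NOT 0)) -> 1
  row 7 [0111]: (1 XOR ((1 IMPLIES 0) XOR NOT 0)) -> 0
  row 8 [1000]: (0 XOR ((0 IMPLIES 1) XOR NOT 1)) -> 1
  row 9 [1001]: (1 XOR ((0 IMPLIES 1) XOR NOT 1)) -> 0
  row 10 [1010]: (0 XOR ((1 IMPLIES 1) XOR NOT 1)) -> 1
  row 11 [1011]: (1 XOR ((1 IMPLIES 1) XOR NOT 1)) -> 0
  row 12 [1100]: (0 XOR ((0 IMPLIES 1) XOR NOT 1)) -> 1
  row 13 [1101]: (1 XOR ((0 IMPLIES 1) XOR NOT 1)) -> 0
  row 14 [1110]: (0 XOR ((1 IMPLIES 1) XOR NOT 1)) -> 1
  row 15 [1111]: (1 XOR ((1 IMPLIES 1) XOR NOT 1)) -> 0
Full result column, 4 rows per line (P1,P2 fixed per line; P3,P4 runs 00..11 left to right):
  rows 0-3 [P1,P2=00]: 0110  = hex 6
  rows 4-7 [P1,P2=01]: 0110  = hex 6
  rows 8-11 [P1,P2=10]: 1010  = hex A
  rows 12-15 [P1,P2=11]: 1010  = hex A
Output column (row 0 .. row 15) = 0110011010101010
Output column grouped in 4s = 0110 0110 1010 1010 = 0x66AA
Convert to decimal digit by digit (value = value*16 + digit):
  6 -> 6
  6*16 + 6 = 102
  102*16 + 10 (A) = 1642
  1642*16 + 10 (A) = 26282
Decimal = 26282

26282


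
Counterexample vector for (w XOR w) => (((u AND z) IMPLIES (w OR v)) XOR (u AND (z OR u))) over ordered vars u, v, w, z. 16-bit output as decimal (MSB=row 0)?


F1 = (w XOR w)
F2 = (((u AND z) IMPLIES (w OR v)) XOR (u AND (z OR u)))
Counterexample to F1=>F2 is where F1=1 and F2=0.
Evaluate each row (bits = u,v,w,z, MSB first):
  row 0 [0000]: F1=0 F2=1 -> F1&~F2 -> 0
  row 1 [0001]: F1=0 F2=1 -> F1&~F2 -> 0
  row 2 [0010]: F1=0 F2=1 -> F1&~F2 -> 0
  row 3 [0011]: F1=0 F2=1 -> F1&~F2 -> 0
  row 4 [0100]: F1=0 F2=1 -> F1&~F2 -> 0
  row 5 [0101]: F1=0 F2=1 -> F1&~F2 -> 0
  row 6 [0110]: F1=0 F2=1 -> F1&~F2 -> 0
  row 7 [0111]: F1=0 F2=1 -> F1&~F2 -> 0
  row 8 [1000]: F1=0 F2=0 -> F1&~F2 -> 0
  row 9 [1001]: F1=0 F2=1 -> F1&~F2 -> 0
  row 10 [1010]: F1=0 F2=0 -> F1&~F2 -> 0
  row 11 [1011]: F1=0 F2=0 -> F1&~F2 -> 0
  row 12 [1100]: F1=0 F2=0 -> F1&~F2 -> 0
  row 13 [1101]: F1=0 F2=0 -> F1&~F2 -> 0
  row 14 [1110]: F1=0 F2=0 -> F1&~F2 -> 0
  row 15 [1111]: F1=0 F2=0 -> F1&~F2 -> 0
Full result column, 4 rows per line (u,v fixed per line; w,z runs 00..11 left to right):
  rows 0-3 [u,v=00]: 0000  = hex 0
  rows 4-7 [u,v=01]: 0000  = hex 0
  rows 8-11 [u,v=10]: 0000  = hex 0
  rows 12-15 [u,v=11]: 0000  = hex 0
Counterexample vector (row 0 .. row 15) = 0000000000000000
Output column grouped in 4s = 0000 0000 0000 0000 = 0x0000
Convert to decimal digit by digit (value = value*16 + digit):
  0 -> 0
  0*16 + 0 = 0
  0*16 + 0 = 0
  0*16 + 0 = 0
Decimal = 0

0


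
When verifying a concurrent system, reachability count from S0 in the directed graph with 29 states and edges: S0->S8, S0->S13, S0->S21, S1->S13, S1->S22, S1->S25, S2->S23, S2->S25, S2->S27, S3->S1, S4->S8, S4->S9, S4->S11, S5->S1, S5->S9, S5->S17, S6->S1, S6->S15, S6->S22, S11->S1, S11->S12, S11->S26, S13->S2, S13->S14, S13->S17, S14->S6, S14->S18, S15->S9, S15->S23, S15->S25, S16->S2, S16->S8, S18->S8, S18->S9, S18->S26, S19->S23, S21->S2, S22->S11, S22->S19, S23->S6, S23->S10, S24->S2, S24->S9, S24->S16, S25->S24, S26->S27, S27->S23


BFS from S0:
  layer 0: {S0}
  layer 1: {S8, S13, S21}
  layer 2: {S2, S14, S17}
  layer 3: {S6, S18, S23, S25, S27}
  layer 4: {S1, S9, S10, S15, S22, S24, S26}
  layer 5: {S11, S16, S19}
  layer 6: {S12}
Reachable set: {S0, S1, S2, S6, S8, S9, S10, S11, S12, S13, S14, S15, S16, S17, S18, S19, S21, S22, S23, S24, S25, S26, S27}
Count = 23

23


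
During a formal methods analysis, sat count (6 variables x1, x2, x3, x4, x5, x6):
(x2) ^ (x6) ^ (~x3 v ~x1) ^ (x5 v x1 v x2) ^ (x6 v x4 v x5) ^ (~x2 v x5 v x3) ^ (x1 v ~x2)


CNF with 7 clauses over 6 vars (64 assignments).
An assignment satisfies CNF iff every clause has >=1 true literal.
Check each row (bits = x1,x2,x3,x4,x5,x6; clause T/F shown):
  row 0 [000000]: clauses=FFTFFTT -> 0
  row 1 [000001]: clauses=FTTFTTT -> 0
  row 2 [000010]: clauses=FFTTTTT -> 0
  row 3 [000011]: clauses=FTTTTTT -> 0
  row 4 [000100]: clauses=FFTFTTT -> 0
  (every remaining row is evaluated the same way; all 64 results are listed next)
Full result column, 8 rows per line (x1,x2,x3 fixed per line; x4,x5,x6 runs 000..111 left to right):
  rows 0-7 [x1,x2,x3=000]: 00000000  (ones: 0)
  rows 8-15 [x1,x2,x3=001]: 00000000  (ones: 0)
  rows 16-23 [x1,x2,x3=010]: 00000000  (ones: 0)
  rows 24-31 [x1,x2,x3=011]: 00000000  (ones: 0)
  rows 32-39 [x1,x2,x3=100]: 00000000  (ones: 0)
  rows 40-47 [x1,x2,x3=101]: 00000000  (ones: 0)
  rows 48-55 [x1,x2,x3=110]: 00010001  (ones: 2)
  rows 56-63 [x1,x2,x3=111]: 00000000  (ones: 0)
Satisfying assignments = 0+0+0+0+0+0+2+0 = 2

2


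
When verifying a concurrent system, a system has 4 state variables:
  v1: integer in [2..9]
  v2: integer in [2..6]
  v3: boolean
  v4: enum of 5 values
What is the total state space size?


State space = product of domain sizes of all variables.
Domain sizes:
  v1 (integer in [2..9]): 8
  v2 (integer in [2..6]): 5
  v3 (boolean): 2
  v4 (enum of 5 values): 5
Product = 8 * 5 * 2 * 5 = 400

400


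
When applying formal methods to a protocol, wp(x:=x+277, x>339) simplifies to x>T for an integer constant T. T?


Formula: wp(x:=E, P) = P[E/x] (substitute E for x in postcondition)
Step 1: Postcondition: x>339
Step 2: Substitute x+277 for x: x+277>339
Step 3: Solve for x: x > 339-277 = 62

62


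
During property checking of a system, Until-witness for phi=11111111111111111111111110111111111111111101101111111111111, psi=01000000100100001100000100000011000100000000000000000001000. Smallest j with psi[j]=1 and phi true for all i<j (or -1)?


(phi U psi) at 0: need smallest j with psi[j]=1 and phi[i]=1 for all i in [0,j).
Scan from step 0:
  step 0: phi=1, psi=0 -> continue
  step 1: psi=1 and phi held for [0,1) -> witness found
Witness step = 1

1


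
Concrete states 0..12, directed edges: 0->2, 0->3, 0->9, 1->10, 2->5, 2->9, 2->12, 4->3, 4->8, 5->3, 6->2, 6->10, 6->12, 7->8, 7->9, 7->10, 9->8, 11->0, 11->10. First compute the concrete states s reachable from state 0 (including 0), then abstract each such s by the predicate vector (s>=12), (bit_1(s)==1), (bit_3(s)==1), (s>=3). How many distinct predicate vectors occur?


BFS from 0:
Concrete reachable: {0, 2, 3, 5, 8, 9, 12}
Abstract via predicates (s>=12), (bit_1(s)==1), (bit_3(s)==1), (s>=3):
  (0,0,0,0) <- {0}
  (0,0,0,1) <- {5}
  (0,0,1,1) <- {8, 9}
  (0,1,0,0) <- {2}
  (0,1,0,1) <- {3}
  (1,0,1,1) <- {12}
Distinct abstract states = 6

6


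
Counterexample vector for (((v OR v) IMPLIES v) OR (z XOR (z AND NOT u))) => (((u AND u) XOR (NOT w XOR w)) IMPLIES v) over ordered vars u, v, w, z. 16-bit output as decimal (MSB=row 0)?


F1 = (((v OR v) IMPLIES v) OR (z XOR (z AND NOT u)))
F2 = (((u AND u) XOR (NOT w XOR w)) IMPLIES v)
Counterexample to F1=>F2 is where F1=1 and F2=0.
Evaluate each row (bits = u,v,w,z, MSB first):
  row 0 [0000]: F1=1 F2=0 -> F1&~F2 -> 1
  row 1 [0001]: F1=1 F2=0 -> F1&~F2 -> 1
  row 2 [0010]: F1=1 F2=0 -> F1&~F2 -> 1
  row 3 [0011]: F1=1 F2=0 -> F1&~F2 -> 1
  row 4 [0100]: F1=1 F2=1 -> F1&~F2 -> 0
  row 5 [0101]: F1=1 F2=1 -> F1&~F2 -> 0
  row 6 [0110]: F1=1 F2=1 -> F1&~F2 -> 0
  row 7 [0111]: F1=1 F2=1 -> F1&~F2 -> 0
  row 8 [1000]: F1=1 F2=1 -> F1&~F2 -> 0
  row 9 [1001]: F1=1 F2=1 -> F1&~F2 -> 0
  row 10 [1010]: F1=1 F2=1 -> F1&~F2 -> 0
  row 11 [1011]: F1=1 F2=1 -> F1&~F2 -> 0
  row 12 [1100]: F1=1 F2=1 -> F1&~F2 -> 0
  row 13 [1101]: F1=1 F2=1 -> F1&~F2 -> 0
  row 14 [1110]: F1=1 F2=1 -> F1&~F2 -> 0
  row 15 [1111]: F1=1 F2=1 -> F1&~F2 -> 0
Full result column, 4 rows per line (u,v fixed per line; w,z runs 00..11 left to right):
  rows 0-3 [u,v=00]: 1111  = hex F
  rows 4-7 [u,v=01]: 0000  = hex 0
  rows 8-11 [u,v=10]: 0000  = hex 0
  rows 12-15 [u,v=11]: 0000  = hex 0
Counterexample vector (row 0 .. row 15) = 1111000000000000
Output column grouped in 4s = 1111 0000 0000 0000 = 0xF000
Convert to decimal digit by digit (value = value*16 + digit):
  F -> 15
  15*16 + 0 = 240
  240*16 + 0 = 3840
  3840*16 + 0 = 61440
Decimal = 61440

61440


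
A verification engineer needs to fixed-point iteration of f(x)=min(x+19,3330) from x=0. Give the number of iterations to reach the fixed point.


Step 1: x=0, cap=3330, increment=19
Step 2: x grows by 19 each step until capped at 3330; fixed point is x=3330
Step 3: iterations = ceil(3330/19) = 176

176


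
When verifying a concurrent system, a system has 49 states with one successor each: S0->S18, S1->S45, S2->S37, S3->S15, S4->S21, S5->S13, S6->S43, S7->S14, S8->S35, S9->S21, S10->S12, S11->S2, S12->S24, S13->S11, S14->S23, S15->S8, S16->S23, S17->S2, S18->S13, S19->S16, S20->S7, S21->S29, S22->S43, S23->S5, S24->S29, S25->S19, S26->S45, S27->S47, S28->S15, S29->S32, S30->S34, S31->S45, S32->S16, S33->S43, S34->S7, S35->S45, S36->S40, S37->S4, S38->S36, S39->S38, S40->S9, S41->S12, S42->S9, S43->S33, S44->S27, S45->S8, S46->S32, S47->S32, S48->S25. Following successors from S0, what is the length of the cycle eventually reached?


Trace from S0 until a state repeats:
  S0 -> S18 -> S13 -> S11 -> S2 -> S37 -> S4 -> S21 -> S29 -> S32 -> S16 -> S23 -> S5 -> S13
S13 first seen at step 2, revisited at step 13.
Cycle length = 13 - 2 = 11

11


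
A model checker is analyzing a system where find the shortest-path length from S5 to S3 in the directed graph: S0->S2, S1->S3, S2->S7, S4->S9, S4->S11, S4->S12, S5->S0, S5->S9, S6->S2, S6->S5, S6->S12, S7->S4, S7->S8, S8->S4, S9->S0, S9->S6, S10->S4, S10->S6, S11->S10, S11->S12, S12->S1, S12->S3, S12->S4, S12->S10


BFS layer-by-layer from S5:
  dist 0: {S5}
  dist 1: {S0, S9}
  dist 2: {S2, S6}
  dist 3: {S7, S12}
  dist 4: {S1, S3, S4, S8, S10}
  -> S3 reached at distance 4
Shortest path length = 4

4


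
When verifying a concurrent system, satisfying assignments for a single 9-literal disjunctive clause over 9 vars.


Step 1: Total=2^9=512
Step 2: Unsat when all 9 false: 2^0=1
Step 3: Sat=512-1=511

511


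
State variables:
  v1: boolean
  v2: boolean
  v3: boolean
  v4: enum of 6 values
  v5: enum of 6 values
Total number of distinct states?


State space = product of domain sizes of all variables.
Domain sizes:
  v1 (boolean): 2
  v2 (boolean): 2
  v3 (boolean): 2
  v4 (enum of 6 values): 6
  v5 (enum of 6 values): 6
Product = 2 * 2 * 2 * 6 * 6 = 288

288


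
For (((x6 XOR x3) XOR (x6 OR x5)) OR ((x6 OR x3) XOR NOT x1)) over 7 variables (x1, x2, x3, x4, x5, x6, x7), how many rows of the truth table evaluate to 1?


Formula: (((x6 XOR x3) XOR (x6 OR x5)) OR ((x6 OR x3) XOR NOT x1)) over 7 vars (128 rows)
Evaluate each row (x1, x2, x3, x4, x5, x6, x7 as bits, MSB first):
  row 0 [0000000]: (((0 XOR 0) XOR (0 OR 0)) OR ((0 OR 0) XOR NOT 0)) -> 1
  row 1 [0000001]: (((0 XOR 0) XOR (0 OR 0)) OR ((0 OR 0) XOR NOT 0)) -> 1
  row 2 [0000010]: (((1 XOR 0) XOR (1 OR 0)) OR ((1 OR 0) XOR NOT 0)) -> 0
  row 3 [0000011]: (((1 XOR 0) XOR (1 OR 0)) OR ((1 OR 0) XOR NOT 0)) -> 0
  row 4 [0000100]: (((0 XOR 0) XOR (0 OR 1)) OR ((0 OR 0) XOR NOT 0)) -> 1
  (every remaining row is evaluated the same way; all 128 results are listed next)
Full result column, 8 rows per line (x1,x2,x3,x4 fixed per line; x5,x6,x7 runs 000..111 left to right):
  rows 0-7 [x1,x2,x3,x4=0000]: 11001100  (ones: 4)
  rows 8-15 [x1,x2,x3,x4=0001]: 11001100  (ones: 4)
  rows 16-23 [x1,x2,x3,x4=0010]: 11110011  (ones: 6)
  rows 24-31 [x1,x2,x3,x4=0011]: 11110011  (ones: 6)
  rows 32-39 [x1,x2,x3,x4=0100]: 11001100  (ones: 4)
  rows 40-47 [x1,x2,x3,x4=0101]: 11001100  (ones: 4)
  rows 48-55 [x1,x2,x3,x4=0110]: 11110011  (ones: 6)
  rows 56-63 [x1,x2,x3,x4=0111]: 11110011  (ones: 6)
  rows 64-71 [x1,x2,x3,x4=1000]: 00111111  (ones: 6)
  rows 72-79 [x1,x2,x3,x4=1001]: 00111111  (ones: 6)
  rows 80-87 [x1,x2,x3,x4=1010]: 11111111  (ones: 8)
  rows 88-95 [x1,x2,x3,x4=1011]: 11111111  (ones: 8)
  rows 96-103 [x1,x2,x3,x4=1100]: 00111111  (ones: 6)
  rows 104-111 [x1,x2,x3,x4=1101]: 00111111  (ones: 6)
  rows 112-119 [x1,x2,x3,x4=1110]: 11111111  (ones: 8)
  rows 120-127 [x1,x2,x3,x4=1111]: 11111111  (ones: 8)
Count of 1-rows = 4+4+6+6+4+4+6+6+6+6+8+8+6+6+8+8 = 96

96


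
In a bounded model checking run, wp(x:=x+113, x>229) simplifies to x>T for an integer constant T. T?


Formula: wp(x:=E, P) = P[E/x] (substitute E for x in postcondition)
Step 1: Postcondition: x>229
Step 2: Substitute x+113 for x: x+113>229
Step 3: Solve for x: x > 229-113 = 116

116


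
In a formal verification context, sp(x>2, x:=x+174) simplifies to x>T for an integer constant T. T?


Formula: sp(P, x:=E) = exists old_x. (x = E[old_x/x]) AND P[old_x/x] (old_x is the value of x before the assignment; eliminate old_x by solving x = E[old_x/x] for old_x)
Step 1: Precondition P: x>2, i.e. old_x > 2
Step 2: Assignment gives x = old_x + 174, so old_x = x - 174
Step 3: Substitute into P: x - 174 > 2
Step 4: Simplify: x > 2+174 = 176

176


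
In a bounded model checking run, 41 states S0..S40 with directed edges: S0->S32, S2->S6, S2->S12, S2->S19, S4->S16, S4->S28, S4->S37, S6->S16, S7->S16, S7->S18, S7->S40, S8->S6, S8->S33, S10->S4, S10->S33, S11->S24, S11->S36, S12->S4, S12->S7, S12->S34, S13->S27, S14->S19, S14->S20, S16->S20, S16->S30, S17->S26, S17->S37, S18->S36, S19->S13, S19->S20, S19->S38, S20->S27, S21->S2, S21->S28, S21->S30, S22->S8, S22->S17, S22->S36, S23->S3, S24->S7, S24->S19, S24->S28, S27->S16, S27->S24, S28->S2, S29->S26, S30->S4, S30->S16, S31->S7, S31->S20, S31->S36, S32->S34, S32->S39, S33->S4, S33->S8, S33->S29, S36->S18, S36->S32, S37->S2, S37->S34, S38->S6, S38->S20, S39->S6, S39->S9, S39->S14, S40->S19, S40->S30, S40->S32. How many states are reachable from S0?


BFS from S0:
  layer 0: {S0}
  layer 1: {S32}
  layer 2: {S34, S39}
  layer 3: {S6, S9, S14}
  layer 4: {S16, S19, S20}
  layer 5: {S13, S27, S30, S38}
  layer 6: {S4, S24}
  layer 7: {S7, S28, S37}
  layer 8: {S2, S18, S40}
  layer 9: {S12, S36}
Reachable set: {S0, S2, S4, S6, S7, S9, S12, S13, S14, S16, S18, S19, S20, S24, S27, S28, S30, S32, S34, S36, S37, S38, S39, S40}
Count = 24

24


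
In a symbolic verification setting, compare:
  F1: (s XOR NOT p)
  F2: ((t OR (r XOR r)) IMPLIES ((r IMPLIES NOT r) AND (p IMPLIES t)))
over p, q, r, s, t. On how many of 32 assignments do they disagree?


F1 = (s XOR NOT p)
F2 = ((t OR (r XOR r)) IMPLIES ((r IMPLIES NOT r) AND (p IMPLIES t)))
Evaluate both on each of 32 rows (bits = p,q,r,s,t):
  row 0 [00000]: F1=1 F2=1 -> 0
  row 1 [00001]: F1=1 F2=1 -> 0
  row 2 [00010]: F1=0 F2=1 (differ) -> 1
  row 3 [00011]: F1=0 F2=1 (differ) -> 1
  row 4 [00100]: F1=1 F2=1 -> 0
  row 5 [00101]: F1=1 F2=0 (differ) -> 1
  row 6 [00110]: F1=0 F2=1 (differ) -> 1
  row 7 [00111]: F1=0 F2=0 -> 0
  row 8 [01000]: F1=1 F2=1 -> 0
  row 9 [01001]: F1=1 F2=1 -> 0
  row 10 [01010]: F1=0 F2=1 (differ) -> 1
  row 11 [01011]: F1=0 F2=1 (differ) -> 1
  row 12 [01100]: F1=1 F2=1 -> 0
  row 13 [01101]: F1=1 F2=0 (differ) -> 1
  row 14 [01110]: F1=0 F2=1 (differ) -> 1
  row 15 [01111]: F1=0 F2=0 -> 0
  row 16 [10000]: F1=0 F2=1 (differ) -> 1
  row 17 [10001]: F1=0 F2=1 (differ) -> 1
  row 18 [10010]: F1=1 F2=1 -> 0
  row 19 [10011]: F1=1 F2=1 -> 0
  row 20 [10100]: F1=0 F2=1 (differ) -> 1
  row 21 [10101]: F1=0 F2=0 -> 0
  row 22 [10110]: F1=1 F2=1 -> 0
  row 23 [10111]: F1=1 F2=0 (differ) -> 1
  row 24 [11000]: F1=0 F2=1 (differ) -> 1
  row 25 [11001]: F1=0 F2=1 (differ) -> 1
  row 26 [11010]: F1=1 F2=1 -> 0
  row 27 [11011]: F1=1 F2=1 -> 0
  row 28 [11100]: F1=0 F2=1 (differ) -> 1
  row 29 [11101]: F1=0 F2=0 -> 0
  row 30 [11110]: F1=1 F2=1 -> 0
  row 31 [11111]: F1=1 F2=0 (differ) -> 1
Full result column, 8 rows per line (p,q fixed per line; r,s,t runs 000..111 left to right):
  rows 0-7 [p,q=00]: 00110110  (ones: 4)
  rows 8-15 [p,q=01]: 00110110  (ones: 4)
  rows 16-23 [p,q=10]: 11001001  (ones: 4)
  rows 24-31 [p,q=11]: 11001001  (ones: 4)
Disagreements = 4+4+4+4 = 16

16


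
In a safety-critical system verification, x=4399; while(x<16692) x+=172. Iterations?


Step 1: x goes from 4399 toward 16692 by 172; the body runs while x<16692, so iterations = ceil((bound-start)/step)
Step 2: Distance=12293
Step 3: ceil(12293/172)=72

72


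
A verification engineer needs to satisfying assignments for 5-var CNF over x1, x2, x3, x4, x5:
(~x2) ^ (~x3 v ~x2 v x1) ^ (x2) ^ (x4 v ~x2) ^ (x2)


CNF with 5 clauses over 5 vars (32 assignments).
An assignment satisfies CNF iff every clause has >=1 true literal.
Check each row (bits = x1,x2,x3,x4,x5; clause T/F shown):
  row 0 [00000]: clauses=TTFTF -> 0
  row 1 [00001]: clauses=TTFTF -> 0
  row 2 [00010]: clauses=TTFTF -> 0
  row 3 [00011]: clauses=TTFTF -> 0
  row 4 [00100]: clauses=TTFTF -> 0
  row 5 [00101]: clauses=TTFTF -> 0
  row 6 [00110]: clauses=TTFTF -> 0
  row 7 [00111]: clauses=TTFTF -> 0
  row 8 [01000]: clauses=FTTFT -> 0
  row 9 [01001]: clauses=FTTFT -> 0
  row 10 [01010]: clauses=FTTTT -> 0
  row 11 [01011]: clauses=FTTTT -> 0
  row 12 [01100]: clauses=FFTFT -> 0
  row 13 [01101]: clauses=FFTFT -> 0
  row 14 [01110]: clauses=FFTTT -> 0
  row 15 [01111]: clauses=FFTTT -> 0
  row 16 [10000]: clauses=TTFTF -> 0
  row 17 [10001]: clauses=TTFTF -> 0
  row 18 [10010]: clauses=TTFTF -> 0
  row 19 [10011]: clauses=TTFTF -> 0
  row 20 [10100]: clauses=TTFTF -> 0
  row 21 [10101]: clauses=TTFTF -> 0
  row 22 [10110]: clauses=TTFTF -> 0
  row 23 [10111]: clauses=TTFTF -> 0
  row 24 [11000]: clauses=FTTFT -> 0
  row 25 [11001]: clauses=FTTFT -> 0
  row 26 [11010]: clauses=FTTTT -> 0
  row 27 [11011]: clauses=FTTTT -> 0
  row 28 [11100]: clauses=FTTFT -> 0
  row 29 [11101]: clauses=FTTFT -> 0
  row 30 [11110]: clauses=FTTTT -> 0
  row 31 [11111]: clauses=FTTTT -> 0
Full result column, 8 rows per line (x1,x2 fixed per line; x3,x4,x5 runs 000..111 left to right):
  rows 0-7 [x1,x2=00]: 00000000  (ones: 0)
  rows 8-15 [x1,x2=01]: 00000000  (ones: 0)
  rows 16-23 [x1,x2=10]: 00000000  (ones: 0)
  rows 24-31 [x1,x2=11]: 00000000  (ones: 0)
Satisfying assignments = 0+0+0+0 = 0

0


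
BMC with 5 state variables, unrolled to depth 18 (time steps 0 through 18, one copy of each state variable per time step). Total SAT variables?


BMC unrolls to depth k, creating one copy of each state var for steps 0..k.
Step count = 18 + 1 = 19 (steps 0 through 18)
Vars per step = 5
Total = 5 * 19 = 95

95


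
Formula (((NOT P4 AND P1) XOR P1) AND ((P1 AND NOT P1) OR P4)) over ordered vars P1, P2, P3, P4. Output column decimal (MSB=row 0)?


Formula: (((NOT P4 AND P1) XOR P1) AND ((P1 AND NOT P1) OR P4)) over P1, P2, P3, P4 (16 rows)
Evaluate each row (bits = P1,P2,P3,P4, MSB first):
  row 0 [0000]: (((NOT 0 AND 0) XOR 0) AND ((0 AND NOT 0) OR 0)) -> 0
  row 1 [0001]: (((NOT 1 AND 0) XOR 0) AND ((0 AND NOT 0) OR 1)) -> 0
  row 2 [0010]: (((NOT 0 AND 0) XOR 0) AND ((0 AND NOT 0) OR 0)) -> 0
  row 3 [0011]: (((NOT 1 AND 0) XOR 0) AND ((0 AND NOT 0) OR 1)) -> 0
  row 4 [0100]: (((NOT 0 AND 0) XOR 0) AND ((0 AND NOT 0) OR 0)) -> 0
  row 5 [0101]: (((NOT 1 AND 0) XOR 0) AND ((0 AND NOT 0) OR 1)) -> 0
  row 6 [0110]: (((NOT 0 AND 0) XOR 0) AND ((0 AND NOT 0) OR 0)) -> 0
  row 7 [0111]: (((NOT 1 AND 0) XOR 0) AND ((0 AND NOT 0) OR 1)) -> 0
  row 8 [1000]: (((NOT 0 AND 1) XOR 1) AND ((1 AND NOT 1) OR 0)) -> 0
  row 9 [1001]: (((NOT 1 AND 1) XOR 1) AND ((1 AND NOT 1) OR 1)) -> 1
  row 10 [1010]: (((NOT 0 AND 1) XOR 1) AND ((1 AND NOT 1) OR 0)) -> 0
  row 11 [1011]: (((NOT 1 AND 1) XOR 1) AND ((1 AND NOT 1) OR 1)) -> 1
  row 12 [1100]: (((NOT 0 AND 1) XOR 1) AND ((1 AND NOT 1) OR 0)) -> 0
  row 13 [1101]: (((NOT 1 AND 1) XOR 1) AND ((1 AND NOT 1) OR 1)) -> 1
  row 14 [1110]: (((NOT 0 AND 1) XOR 1) AND ((1 AND NOT 1) OR 0)) -> 0
  row 15 [1111]: (((NOT 1 AND 1) XOR 1) AND ((1 AND NOT 1) OR 1)) -> 1
Full result column, 4 rows per line (P1,P2 fixed per line; P3,P4 runs 00..11 left to right):
  rows 0-3 [P1,P2=00]: 0000  = hex 0
  rows 4-7 [P1,P2=01]: 0000  = hex 0
  rows 8-11 [P1,P2=10]: 0101  = hex 5
  rows 12-15 [P1,P2=11]: 0101  = hex 5
Output column (row 0 .. row 15) = 0000000001010101
Output column grouped in 4s = 0000 0000 0101 0101 = 0x0055
Convert to decimal digit by digit (value = value*16 + digit):
  0 -> 0
  0*16 + 0 = 0
  0*16 + 5 = 5
  5*16 + 5 = 85
Decimal = 85

85


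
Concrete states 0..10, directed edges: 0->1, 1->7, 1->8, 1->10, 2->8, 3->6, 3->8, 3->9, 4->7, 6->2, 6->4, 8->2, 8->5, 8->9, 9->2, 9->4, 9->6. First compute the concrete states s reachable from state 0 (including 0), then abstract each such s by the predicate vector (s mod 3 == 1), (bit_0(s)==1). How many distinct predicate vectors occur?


BFS from 0:
Concrete reachable: {0, 1, 2, 4, 5, 6, 7, 8, 9, 10}
Abstract via predicates (s mod 3 == 1), (bit_0(s)==1):
  (0,0) <- {0, 2, 6, 8}
  (0,1) <- {5, 9}
  (1,0) <- {4, 10}
  (1,1) <- {1, 7}
Distinct abstract states = 4

4


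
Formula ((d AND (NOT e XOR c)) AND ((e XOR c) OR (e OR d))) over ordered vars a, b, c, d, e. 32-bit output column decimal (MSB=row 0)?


Formula: ((d AND (NOT e XOR c)) AND ((e XOR c) OR (e OR d))) over a, b, c, d, e (32 rows)
Evaluate each row (bits = a,b,c,d,e, MSB first):
  row 0 [00000]: ((0 AND (NOT 0 XOR 0)) AND ((0 XOR 0) OR (0 OR 0))) -> 0
  row 1 [00001]: ((0 AND (NOT 1 XOR 0)) AND ((1 XOR 0) OR (1 OR 0))) -> 0
  row 2 [00010]: ((1 AND (NOT 0 XOR 0)) AND ((0 XOR 0) OR (0 OR 1))) -> 1
  row 3 [00011]: ((1 AND (NOT 1 XOR 0)) AND ((1 XOR 0) OR (1 OR 1))) -> 0
  row 4 [00100]: ((0 AND (NOT 0 XOR 1)) AND ((0 XOR 1) OR (0 OR 0))) -> 0
  row 5 [00101]: ((0 AND (NOT 1 XOR 1)) AND ((1 XOR 1) OR (1 OR 0))) -> 0
  row 6 [00110]: ((1 AND (NOT 0 XOR 1)) AND ((0 XOR 1) OR (0 OR 1))) -> 0
  row 7 [00111]: ((1 AND (NOT 1 XOR 1)) AND ((1 XOR 1) OR (1 OR 1))) -> 1
  row 8 [01000]: ((0 AND (NOT 0 XOR 0)) AND ((0 XOR 0) OR (0 OR 0))) -> 0
  row 9 [01001]: ((0 AND (NOT 1 XOR 0)) AND ((1 XOR 0) OR (1 OR 0))) -> 0
  row 10 [01010]: ((1 AND (NOT 0 XOR 0)) AND ((0 XOR 0) OR (0 OR 1))) -> 1
  row 11 [01011]: ((1 AND (NOT 1 XOR 0)) AND ((1 XOR 0) OR (1 OR 1))) -> 0
  row 12 [01100]: ((0 AND (NOT 0 XOR 1)) AND ((0 XOR 1) OR (0 OR 0))) -> 0
  row 13 [01101]: ((0 AND (NOT 1 XOR 1)) AND ((1 XOR 1) OR (1 OR 0))) -> 0
  row 14 [01110]: ((1 AND (NOT 0 XOR 1)) AND ((0 XOR 1) OR (0 OR 1))) -> 0
  row 15 [01111]: ((1 AND (NOT 1 XOR 1)) AND ((1 XOR 1) OR (1 OR 1))) -> 1
  row 16 [10000]: ((0 AND (NOT 0 XOR 0)) AND ((0 XOR 0) OR (0 OR 0))) -> 0
  row 17 [10001]: ((0 AND (NOT 1 XOR 0)) AND ((1 XOR 0) OR (1 OR 0))) -> 0
  row 18 [10010]: ((1 AND (NOT 0 XOR 0)) AND ((0 XOR 0) OR (0 OR 1))) -> 1
  row 19 [10011]: ((1 AND (NOT 1 XOR 0)) AND ((1 XOR 0) OR (1 OR 1))) -> 0
  row 20 [10100]: ((0 AND (NOT 0 XOR 1)) AND ((0 XOR 1) OR (0 OR 0))) -> 0
  row 21 [10101]: ((0 AND (NOT 1 XOR 1)) AND ((1 XOR 1) OR (1 OR 0))) -> 0
  row 22 [10110]: ((1 AND (NOT 0 XOR 1)) AND ((0 XOR 1) OR (0 OR 1))) -> 0
  row 23 [10111]: ((1 AND (NOT 1 XOR 1)) AND ((1 XOR 1) OR (1 OR 1))) -> 1
  row 24 [11000]: ((0 AND (NOT 0 XOR 0)) AND ((0 XOR 0) OR (0 OR 0))) -> 0
  row 25 [11001]: ((0 AND (NOT 1 XOR 0)) AND ((1 XOR 0) OR (1 OR 0))) -> 0
  row 26 [11010]: ((1 AND (NOT 0 XOR 0)) AND ((0 XOR 0) OR (0 OR 1))) -> 1
  row 27 [11011]: ((1 AND (NOT 1 XOR 0)) AND ((1 XOR 0) OR (1 OR 1))) -> 0
  row 28 [11100]: ((0 AND (NOT 0 XOR 1)) AND ((0 XOR 1) OR (0 OR 0))) -> 0
  row 29 [11101]: ((0 AND (NOT 1 XOR 1)) AND ((1 XOR 1) OR (1 OR 0))) -> 0
  row 30 [11110]: ((1 AND (NOT 0 XOR 1)) AND ((0 XOR 1) OR (0 OR 1))) -> 0
  row 31 [11111]: ((1 AND (NOT 1 XOR 1)) AND ((1 XOR 1) OR (1 OR 1))) -> 1
Full result column, 4 rows per line (a,b,c fixed per line; d,e runs 00..11 left to right):
  rows 0-3 [a,b,c=000]: 0010  = hex 2
  rows 4-7 [a,b,c=001]: 0001  = hex 1
  rows 8-11 [a,b,c=010]: 0010  = hex 2
  rows 12-15 [a,b,c=011]: 0001  = hex 1
  rows 16-19 [a,b,c=100]: 0010  = hex 2
  rows 20-23 [a,b,c=101]: 0001  = hex 1
  rows 24-27 [a,b,c=110]: 0010  = hex 2
  rows 28-31 [a,b,c=111]: 0001  = hex 1
Output column (row 0 .. row 31) = 00100001001000010010000100100001
Output column grouped in 4s = 0010 0001 0010 0001 0010 0001 0010 0001 = 0x21212121
Convert to decimal digit by digit (value = value*16 + digit):
  2 -> 2
  2*16 + 1 = 33
  33*16 + 2 = 530
  530*16 + 1 = 8481
  8481*16 + 2 = 135698
  135698*16 + 1 = 2171169
  2171169*16 + 2 = 34738706
  34738706*16 + 1 = 555819297
Decimal = 555819297

555819297
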